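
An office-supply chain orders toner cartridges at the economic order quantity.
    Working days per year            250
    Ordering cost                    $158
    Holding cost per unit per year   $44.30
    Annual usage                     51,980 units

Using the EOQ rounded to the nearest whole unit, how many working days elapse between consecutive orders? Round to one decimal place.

2.9 days

2DS/H = 2·51,980·158/44.3 = 370,782.84
EOQ = √370,782.84 ≈ 608.92 → Q = 609 units
Days between orders = 250 / (D/Q) = 250 / 85.353 ≈ 2.929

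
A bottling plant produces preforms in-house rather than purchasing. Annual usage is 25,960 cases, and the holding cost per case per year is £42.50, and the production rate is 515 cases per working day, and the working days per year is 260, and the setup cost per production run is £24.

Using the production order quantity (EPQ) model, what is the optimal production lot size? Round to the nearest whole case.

Daily demand d = 25,960/260 = 99.846; p = 515; 1 − d/p = 0.80612
EPQ = √(2DS / (H(1 − d/p)))
    = √(2 × 25,960 × 24 / (42.5 × 0.80612)) ≈ 190.71

191 cases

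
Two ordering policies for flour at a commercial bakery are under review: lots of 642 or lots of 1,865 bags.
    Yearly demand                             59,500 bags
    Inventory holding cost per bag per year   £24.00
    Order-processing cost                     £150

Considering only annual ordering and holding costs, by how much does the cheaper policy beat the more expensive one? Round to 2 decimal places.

TC(Q) = (D/Q)S + (Q/2)H
TC(642) = (59,500/642)×150 + (642/2)×24 = £21,605.87
TC(1,865) = (59,500/1,865)×150 + (1,865/2)×24 = £27,165.52
Cheaper: Q = 642.  Difference = £5,559.65

£5,559.65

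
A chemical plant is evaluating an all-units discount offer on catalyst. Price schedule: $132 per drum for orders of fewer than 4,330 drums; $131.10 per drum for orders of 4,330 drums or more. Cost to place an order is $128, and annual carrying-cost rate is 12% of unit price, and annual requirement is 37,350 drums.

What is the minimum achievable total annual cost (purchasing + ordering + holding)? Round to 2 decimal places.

H₁ = 12%×$132 = $15.8400;  H₂ = 12%×$131.10 = $15.7320
EOQ₁ = √(2×37,350×128/15.8400) = 776.94  (< 4,330, feasible at tier 1)
EOQ₂ = √(2×37,350×128/15.7320) = 779.60  (< 4,330 → use Q = 4,330 at tier-2 price)
TC(tier 1 (EOQ₁), Q≈776.9) = $4,942,506.74
TC(tier 2, Q≈4,330.0) = $4,931,748.89
Minimum at tier 2: $4,931,748.89

$4,931,748.89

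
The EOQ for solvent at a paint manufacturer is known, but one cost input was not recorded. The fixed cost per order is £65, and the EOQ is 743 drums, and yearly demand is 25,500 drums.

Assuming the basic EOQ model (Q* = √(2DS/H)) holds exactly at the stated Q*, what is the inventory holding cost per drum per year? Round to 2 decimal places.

From Q* = √(2DS/H) ⇒ Q*² = 2DS/H.
H = 2DS / Q² = 2 × 25,500 × 65 / 743² = 6.0049

£6.00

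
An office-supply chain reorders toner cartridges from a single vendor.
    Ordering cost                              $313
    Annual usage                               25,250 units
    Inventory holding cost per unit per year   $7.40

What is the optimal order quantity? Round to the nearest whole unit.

Optimal lot size Q* = (2 × 25,250 × $313 / $7.4)^½ ≈ 1,461.51

1,462 units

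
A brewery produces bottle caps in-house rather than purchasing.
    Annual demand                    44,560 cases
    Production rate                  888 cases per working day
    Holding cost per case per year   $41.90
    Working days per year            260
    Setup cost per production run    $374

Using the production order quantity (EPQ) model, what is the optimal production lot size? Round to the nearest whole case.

d = 44,560/260 = 171.3846 cases/day;  effective holding cost H(1 − d/p) = 41.9·(1 − 171.3846/888) = 33.81327
Q* = √(2DS / H_eff) = √(2·44,560·374 / 33.81327) ≈ 992.84

993 cases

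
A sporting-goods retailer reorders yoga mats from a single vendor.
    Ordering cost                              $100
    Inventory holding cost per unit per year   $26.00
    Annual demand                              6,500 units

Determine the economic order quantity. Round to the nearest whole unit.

Q* = √(2·D·S / H) = √(2·6,500·100 / 26) = √50,000.0 ≈ 223.61

224 units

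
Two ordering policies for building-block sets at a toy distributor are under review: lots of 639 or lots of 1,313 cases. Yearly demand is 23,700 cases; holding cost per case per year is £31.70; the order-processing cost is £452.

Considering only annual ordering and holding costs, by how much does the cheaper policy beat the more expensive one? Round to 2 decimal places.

Annual cost at Q: ordering D·S/Q plus holding Q·H/2.
TC(639) = (23,700/639)×452 + (639/2)×31.7 = £26,892.47
TC(1,313) = (23,700/1,313)×452 + (1,313/2)×31.7 = £28,969.77
Cheaper: Q = 639.  Difference = £2,077.30

£2,077.30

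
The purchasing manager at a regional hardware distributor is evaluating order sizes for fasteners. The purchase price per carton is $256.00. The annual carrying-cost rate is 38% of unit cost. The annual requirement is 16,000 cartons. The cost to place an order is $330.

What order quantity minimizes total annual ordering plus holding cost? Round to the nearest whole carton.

Carrying cost H = $256 × 38% = $97.2800/carton/yr
2DS/H = 2·16,000·330/97.28 = 108,552.63
EOQ = √108,552.63 ≈ 329.47

329 cartons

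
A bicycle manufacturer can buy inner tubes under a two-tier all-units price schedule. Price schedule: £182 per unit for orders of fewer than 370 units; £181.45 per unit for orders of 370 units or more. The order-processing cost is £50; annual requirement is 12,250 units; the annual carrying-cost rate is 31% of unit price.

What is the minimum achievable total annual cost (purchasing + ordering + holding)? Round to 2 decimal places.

H₁ = 31%×£182 = £56.4200;  H₂ = 31%×£181.45 = £56.2495
EOQ₁ = √(2×12,250×50/56.4200) = 147.35  (< 370, feasible at tier 1)
EOQ₂ = √(2×12,250×50/56.2495) = 147.57  (< 370 → use Q = 370 at tier-2 price)
TC(tier 1 (EOQ₁), Q≈147.4) = £2,237,813.51
TC(tier 2, Q≈370.0) = £2,234,824.06
Minimum at tier 2: £2,234,824.06

£2,234,824.06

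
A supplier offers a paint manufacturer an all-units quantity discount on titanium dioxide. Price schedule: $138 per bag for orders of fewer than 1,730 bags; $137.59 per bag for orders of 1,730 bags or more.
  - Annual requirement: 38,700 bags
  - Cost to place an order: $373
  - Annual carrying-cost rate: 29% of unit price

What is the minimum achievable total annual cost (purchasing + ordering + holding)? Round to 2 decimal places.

H₁ = 29%×$138 = $40.0200;  H₂ = 29%×$137.59 = $39.9011
EOQ₁ = √(2×38,700×373/40.0200) = 849.35  (< 1,730, feasible at tier 1)
EOQ₂ = √(2×38,700×373/39.9011) = 850.61  (< 1,730 → use Q = 1,730 at tier-2 price)
TC(tier 1 (EOQ₁), Q≈849.3) = $5,374,590.96
TC(tier 2, Q≈1,730.0) = $5,367,591.44
Minimum at tier 2: $5,367,591.44

$5,367,591.44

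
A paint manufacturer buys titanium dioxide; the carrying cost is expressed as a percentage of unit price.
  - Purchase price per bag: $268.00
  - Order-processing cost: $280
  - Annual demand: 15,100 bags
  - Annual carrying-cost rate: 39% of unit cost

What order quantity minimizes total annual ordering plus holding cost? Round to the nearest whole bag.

284 bags

Carrying cost H = $268 × 39% = $104.5200/bag/yr
Optimal lot size Q* = (2 × 15,100 × $280 / $104.52)^½ ≈ 284.43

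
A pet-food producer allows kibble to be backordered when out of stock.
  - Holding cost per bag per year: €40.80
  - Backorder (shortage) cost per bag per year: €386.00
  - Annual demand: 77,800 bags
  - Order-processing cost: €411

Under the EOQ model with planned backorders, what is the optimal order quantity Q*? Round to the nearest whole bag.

1,316 bags

Basic EOQ = √(2·77,800·411/40.8) = 1,251.975
Backorder adjustment √((H+b)/b) = √((40.8+386)/386) = 1.0515
Q* = 1,251.975 × 1.0515 ≈ 1,316.48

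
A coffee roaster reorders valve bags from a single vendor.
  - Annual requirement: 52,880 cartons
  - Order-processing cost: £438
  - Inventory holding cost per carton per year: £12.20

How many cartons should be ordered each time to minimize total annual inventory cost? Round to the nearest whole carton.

EOQ = √(2DS/H) = √(2 × 52,880 × 438 / 12.2)
    = √(3,796,957.38) ≈ 1,948.58

1,949 cartons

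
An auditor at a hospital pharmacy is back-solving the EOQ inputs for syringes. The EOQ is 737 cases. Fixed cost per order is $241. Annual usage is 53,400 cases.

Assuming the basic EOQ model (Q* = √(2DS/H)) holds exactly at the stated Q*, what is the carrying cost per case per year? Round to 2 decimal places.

$47.39

From Q* = √(2DS/H) ⇒ Q*² = 2DS/H.
H = 2DS / Q² = 2 × 53,400 × 241 / 737² = 47.3864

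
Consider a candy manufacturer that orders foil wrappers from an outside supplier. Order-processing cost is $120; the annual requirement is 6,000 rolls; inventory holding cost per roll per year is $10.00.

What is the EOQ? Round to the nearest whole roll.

EOQ = √(2DS/H) = √(2 × 6,000 × 120 / 10)
    = √(144,000.00) ≈ 379.47

379 rolls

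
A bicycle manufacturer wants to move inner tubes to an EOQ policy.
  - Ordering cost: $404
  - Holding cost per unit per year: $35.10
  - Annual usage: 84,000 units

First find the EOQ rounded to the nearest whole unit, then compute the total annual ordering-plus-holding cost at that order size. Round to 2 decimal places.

$48,808.89

2DS/H = 2·84,000·404/35.1 = 1,933,675.21
EOQ = √1,933,675.21 ≈ 1,390.57 → Q = 1,391 units
Annual ordering cost = (D/Q)·S = (84,000/1,391) × 404 = $24,396.84
Annual holding cost  = (Q/2)·H = (1,391/2) × 35.1 = $24,412.05
Total = $24,396.84 + $24,412.05 = $48,808.89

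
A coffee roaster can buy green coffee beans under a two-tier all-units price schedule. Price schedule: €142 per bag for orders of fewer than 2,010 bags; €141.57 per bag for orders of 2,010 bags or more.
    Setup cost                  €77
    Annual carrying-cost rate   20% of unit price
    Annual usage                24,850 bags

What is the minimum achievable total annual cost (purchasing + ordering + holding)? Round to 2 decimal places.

€3,539,125.16

H₁ = 20%×€142 = €28.4000;  H₂ = 20%×€141.57 = €28.3140
EOQ₁ = √(2×24,850×77/28.4000) = 367.08  (< 2,010, feasible at tier 1)
EOQ₂ = √(2×24,850×77/28.3140) = 367.64  (< 2,010 → use Q = 2,010 at tier-2 price)
TC(tier 1 (EOQ₁), Q≈367.1) = €3,539,125.16
TC(tier 2, Q≈2,010.0) = €3,547,422.04
Minimum at tier 1 (EOQ₁): €3,539,125.16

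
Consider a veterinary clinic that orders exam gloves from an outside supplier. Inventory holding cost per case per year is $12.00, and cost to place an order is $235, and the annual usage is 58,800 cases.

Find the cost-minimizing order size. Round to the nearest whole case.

2DS/H = 2·58,800·235/12 = 2,303,000.00
EOQ = √2,303,000.00 ≈ 1,517.56

1,518 cases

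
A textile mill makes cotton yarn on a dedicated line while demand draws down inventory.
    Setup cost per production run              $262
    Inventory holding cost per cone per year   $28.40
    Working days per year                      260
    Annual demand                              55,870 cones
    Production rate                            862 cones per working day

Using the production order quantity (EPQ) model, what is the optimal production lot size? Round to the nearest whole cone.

1,172 cones

d = 55,870/260 = 214.8846 cones/day;  effective holding cost H(1 − d/p) = 28.4·(1 − 214.8846/862) = 21.32027
Q* = √(2DS / H_eff) = √(2·55,870·262 / 21.32027) ≈ 1,171.81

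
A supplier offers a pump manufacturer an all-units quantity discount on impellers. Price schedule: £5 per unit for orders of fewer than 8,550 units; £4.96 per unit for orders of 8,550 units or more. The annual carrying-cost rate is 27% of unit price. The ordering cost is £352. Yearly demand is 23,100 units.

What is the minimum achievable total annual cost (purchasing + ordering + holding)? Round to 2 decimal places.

£120,185.54

H₁ = 27%×£5 = £1.3500;  H₂ = 27%×£4.96 = £1.3392
EOQ₁ = √(2×23,100×352/1.3500) = 3,470.77  (< 8,550, feasible at tier 1)
EOQ₂ = √(2×23,100×352/1.3392) = 3,484.73  (< 8,550 → use Q = 8,550 at tier-2 price)
TC(tier 1 (EOQ₁), Q≈3,470.8) = £120,185.54
TC(tier 2, Q≈8,550.0) = £121,252.10
Minimum at tier 1 (EOQ₁): £120,185.54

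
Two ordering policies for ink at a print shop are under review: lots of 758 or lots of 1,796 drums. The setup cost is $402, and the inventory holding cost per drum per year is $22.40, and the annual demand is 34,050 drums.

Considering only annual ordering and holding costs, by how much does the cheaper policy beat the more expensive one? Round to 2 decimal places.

For each Q, cost = (D/Q)·S + (Q/2)·H.
TC(758) = (34,050/758)×402 + (758/2)×22.4 = $26,547.78
TC(1,796) = (34,050/1,796)×402 + (1,796/2)×22.4 = $27,736.64
Cheaper: Q = 758.  Difference = $1,188.86

$1,188.86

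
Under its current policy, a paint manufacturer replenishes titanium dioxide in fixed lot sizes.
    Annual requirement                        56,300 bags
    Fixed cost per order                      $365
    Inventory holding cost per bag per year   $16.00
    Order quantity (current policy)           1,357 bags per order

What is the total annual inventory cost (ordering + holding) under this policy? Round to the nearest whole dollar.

$25,999

Ordering: D/Q × S = 56,300/1,357 × $365 = $15,143.33
Holding:  Q/2 × H = 1,357/2 × $16 = $10,856.00
Total = $15,143.33 + $10,856.00 = $25,999.33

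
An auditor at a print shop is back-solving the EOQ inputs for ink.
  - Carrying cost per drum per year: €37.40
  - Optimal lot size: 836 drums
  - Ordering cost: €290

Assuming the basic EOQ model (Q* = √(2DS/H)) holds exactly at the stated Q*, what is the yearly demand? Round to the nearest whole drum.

45,067 drums per year

Since Q* = (2DS/H)^½, squaring gives Q*²·H = 2DS.
D = Q²H / (2S) = 836² × 37.4 / (2 × 290) = 45,066.74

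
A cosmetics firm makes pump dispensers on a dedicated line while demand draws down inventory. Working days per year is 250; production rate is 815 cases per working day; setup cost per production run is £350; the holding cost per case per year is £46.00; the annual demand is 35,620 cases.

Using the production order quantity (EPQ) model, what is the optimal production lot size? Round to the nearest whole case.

d = 35,620/250 = 142.4800 cases/day;  effective holding cost H(1 − d/p) = 46·(1 − 142.4800/815) = 37.95818
Q* = √(2DS / H_eff) = √(2·35,620·350 / 37.95818) ≈ 810.48

810 cases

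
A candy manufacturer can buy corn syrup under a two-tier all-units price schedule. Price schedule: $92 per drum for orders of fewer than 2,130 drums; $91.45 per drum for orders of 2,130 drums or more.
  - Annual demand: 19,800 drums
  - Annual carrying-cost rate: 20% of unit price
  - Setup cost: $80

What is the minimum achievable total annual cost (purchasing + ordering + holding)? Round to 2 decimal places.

$1,829,234.87

H₁ = 20%×$92 = $18.4000;  H₂ = 20%×$91.45 = $18.2900
EOQ₁ = √(2×19,800×80/18.4000) = 414.94  (< 2,130, feasible at tier 1)
EOQ₂ = √(2×19,800×80/18.2900) = 416.18  (< 2,130 → use Q = 2,130 at tier-2 price)
TC(tier 1 (EOQ₁), Q≈414.9) = $1,829,234.87
TC(tier 2, Q≈2,130.0) = $1,830,932.51
Minimum at tier 1 (EOQ₁): $1,829,234.87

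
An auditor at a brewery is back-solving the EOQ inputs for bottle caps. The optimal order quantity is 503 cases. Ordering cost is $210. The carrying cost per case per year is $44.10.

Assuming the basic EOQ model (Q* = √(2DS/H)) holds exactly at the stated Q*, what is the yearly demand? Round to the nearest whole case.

26,566 cases per year

From Q* = √(2DS/H) ⇒ Q*² = 2DS/H.
D = Q²H / (2S) = 503² × 44.1 / (2 × 210) = 26,565.94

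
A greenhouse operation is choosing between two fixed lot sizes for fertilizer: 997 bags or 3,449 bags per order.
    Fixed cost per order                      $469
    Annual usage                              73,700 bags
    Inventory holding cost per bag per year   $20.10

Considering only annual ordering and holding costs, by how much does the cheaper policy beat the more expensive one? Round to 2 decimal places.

Annual cost at Q: ordering D·S/Q plus holding Q·H/2.
TC(997) = (73,700/997)×469 + (997/2)×20.1 = $44,689.16
TC(3,449) = (73,700/3,449)×469 + (3,449/2)×20.1 = $44,684.28
Cheaper: Q = 3,449.  Difference = $4.88

$4.88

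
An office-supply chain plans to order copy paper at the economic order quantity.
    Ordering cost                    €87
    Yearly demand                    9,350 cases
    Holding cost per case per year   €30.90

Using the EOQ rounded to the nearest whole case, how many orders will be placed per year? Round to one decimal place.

Q* = √(2·D·S / H) = √(2·9,350·87 / 30.9) = √52,650.5 ≈ 229.46 → Q = 229
N = D/Q = 9,350/229 ≈ 40.830 orders/yr

40.8 orders per year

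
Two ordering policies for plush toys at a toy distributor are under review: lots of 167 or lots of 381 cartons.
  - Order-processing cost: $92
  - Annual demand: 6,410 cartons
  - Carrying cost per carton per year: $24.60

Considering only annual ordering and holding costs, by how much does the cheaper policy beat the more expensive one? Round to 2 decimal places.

TC(Q) = (D/Q)S + (Q/2)H
TC(167) = (6,410/167)×92 + (167/2)×24.6 = $5,585.36
TC(381) = (6,410/381)×92 + (381/2)×24.6 = $6,234.12
Cheaper: Q = 167.  Difference = $648.76

$648.76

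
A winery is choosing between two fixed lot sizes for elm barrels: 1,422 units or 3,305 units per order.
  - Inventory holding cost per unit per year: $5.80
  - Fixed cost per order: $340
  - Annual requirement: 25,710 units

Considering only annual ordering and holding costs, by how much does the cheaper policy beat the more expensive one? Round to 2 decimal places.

$1,958.34

For each Q, cost = (D/Q)·S + (Q/2)·H.
TC(1,422) = (25,710/1,422)×340 + (1,422/2)×5.8 = $10,271.06
TC(3,305) = (25,710/3,305)×340 + (3,305/2)×5.8 = $12,229.40
Cheaper: Q = 1,422.  Difference = $1,958.34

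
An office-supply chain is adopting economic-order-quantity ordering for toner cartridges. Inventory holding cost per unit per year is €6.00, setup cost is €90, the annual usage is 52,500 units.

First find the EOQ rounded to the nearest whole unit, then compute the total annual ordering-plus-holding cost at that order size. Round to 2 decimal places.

Q* = √(2·D·S / H) = √(2·52,500·90 / 6) = √1,575,000.0 ≈ 1,254.99 → Q = 1,255 units
Orders/yr = 52,500/1,255 = 41.833; ordering cost = 41.833 × €90 = €3,764.94
Average inventory = 1,255/2 = 627.5; holding cost = 627.5 × €6 = €3,765.00
Total = €3,764.94 + €3,765.00 = €7,529.94

€7,529.94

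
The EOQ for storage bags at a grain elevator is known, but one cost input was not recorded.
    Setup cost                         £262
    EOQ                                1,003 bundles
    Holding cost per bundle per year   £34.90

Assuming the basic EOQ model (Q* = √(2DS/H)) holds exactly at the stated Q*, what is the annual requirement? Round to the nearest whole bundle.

67,003 bundles per year

EOQ relation: Q² = 2DS/H, so rearrange for the unknown.
D = Q²H / (2S) = 1,003² × 34.9 / (2 × 262) = 67,003.27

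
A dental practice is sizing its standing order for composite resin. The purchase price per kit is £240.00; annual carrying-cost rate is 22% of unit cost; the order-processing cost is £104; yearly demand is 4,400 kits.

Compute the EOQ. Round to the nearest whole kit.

Holding cost per kit per year: H = 22% × £240 = £52.8000
2DS/H = 2·4,400·104/52.8 = 17,333.33
EOQ = √17,333.33 ≈ 131.66

132 kits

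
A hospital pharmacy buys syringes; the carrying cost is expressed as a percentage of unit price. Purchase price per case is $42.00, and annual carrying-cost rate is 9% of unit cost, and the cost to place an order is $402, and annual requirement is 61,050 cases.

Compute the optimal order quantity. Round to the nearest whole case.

3,604 cases

Holding cost per case per year: H = 9% × $42 = $3.7800
Optimal lot size Q* = (2 × 61,050 × $402 / $3.78)^½ ≈ 3,603.50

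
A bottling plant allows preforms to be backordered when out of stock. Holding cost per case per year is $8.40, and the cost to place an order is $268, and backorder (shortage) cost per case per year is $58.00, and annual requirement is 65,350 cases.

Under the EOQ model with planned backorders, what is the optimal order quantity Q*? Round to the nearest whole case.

2,185 cases

Basic EOQ = √(2·65,350·268/8.4) = 2,042.046
Backorder adjustment √((H+b)/b) = √((8.4+58)/58) = 1.0700
Q* = 2,042.046 × 1.0700 ≈ 2,184.92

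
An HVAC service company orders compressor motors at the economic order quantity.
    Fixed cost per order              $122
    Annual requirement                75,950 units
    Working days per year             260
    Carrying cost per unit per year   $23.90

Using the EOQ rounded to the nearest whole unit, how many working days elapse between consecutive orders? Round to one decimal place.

3.0 days

EOQ = √(2DS/H) = √(2 × 75,950 × 122 / 23.9)
    = √(775,389.12) ≈ 880.56 → Q = 881 units
T = Q/D × 260 days = 881/75,950 × 260 = 3.016 days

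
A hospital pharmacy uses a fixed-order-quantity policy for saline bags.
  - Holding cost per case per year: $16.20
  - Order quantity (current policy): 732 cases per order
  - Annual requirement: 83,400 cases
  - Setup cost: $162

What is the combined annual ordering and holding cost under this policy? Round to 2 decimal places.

$24,386.58

Annual ordering cost = (D/Q)·S = (83,400/732) × 162 = $18,457.38
Annual holding cost  = (Q/2)·H = (732/2) × 16.2 = $5,929.20
Total = $18,457.38 + $5,929.20 = $24,386.58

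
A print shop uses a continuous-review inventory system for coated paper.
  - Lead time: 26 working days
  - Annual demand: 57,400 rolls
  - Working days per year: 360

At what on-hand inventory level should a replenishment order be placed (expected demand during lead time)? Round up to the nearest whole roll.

Daily demand d = 57,400 / 360 = 159.444 rolls/day
Demand during lead time = 159.444 × 26 = 4,145.56
Reorder point = 4,145.56 → round up

4,146 rolls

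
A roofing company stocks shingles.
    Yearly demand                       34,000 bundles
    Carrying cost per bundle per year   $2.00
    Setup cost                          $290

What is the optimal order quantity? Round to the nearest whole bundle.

2DS/H = 2·34,000·290/2 = 9,860,000.00
EOQ = √9,860,000.00 ≈ 3,140.06

3,140 bundles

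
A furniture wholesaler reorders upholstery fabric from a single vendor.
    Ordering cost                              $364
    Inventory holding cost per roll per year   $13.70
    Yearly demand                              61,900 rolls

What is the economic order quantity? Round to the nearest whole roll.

EOQ = √(2DS/H) = √(2 × 61,900 × 364 / 13.7)
    = √(3,289,284.67) ≈ 1,813.64

1,814 rolls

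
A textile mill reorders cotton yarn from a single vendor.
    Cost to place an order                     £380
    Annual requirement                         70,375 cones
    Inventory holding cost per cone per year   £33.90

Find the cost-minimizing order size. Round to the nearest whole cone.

1,256 cones

EOQ = √(2DS/H) = √(2 × 70,375 × 380 / 33.9)
    = √(1,577,728.61) ≈ 1,256.08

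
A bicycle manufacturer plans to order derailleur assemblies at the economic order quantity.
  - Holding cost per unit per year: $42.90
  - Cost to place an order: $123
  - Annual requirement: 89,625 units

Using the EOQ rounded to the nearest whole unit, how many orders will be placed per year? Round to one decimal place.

125.0 orders per year

EOQ = √(2DS/H) = √(2 × 89,625 × 123 / 42.9)
    = √(513,933.57) ≈ 716.89 → Q = 717
N = D/Q = 89,625/717 ≈ 125.000 orders/yr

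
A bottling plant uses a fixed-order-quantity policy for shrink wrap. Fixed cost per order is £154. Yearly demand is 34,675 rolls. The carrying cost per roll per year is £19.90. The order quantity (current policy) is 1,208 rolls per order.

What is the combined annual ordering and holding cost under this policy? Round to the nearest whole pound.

Annual ordering cost = (D/Q)·S = (34,675/1,208) × 154 = £4,420.49
Annual holding cost  = (Q/2)·H = (1,208/2) × 19.9 = £12,019.60
Total = £4,420.49 + £12,019.60 = £16,440.09

£16,440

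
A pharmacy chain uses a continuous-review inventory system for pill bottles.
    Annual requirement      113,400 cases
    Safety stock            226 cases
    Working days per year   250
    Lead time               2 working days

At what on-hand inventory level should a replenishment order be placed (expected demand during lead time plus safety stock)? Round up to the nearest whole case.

1,134 cases

Daily demand d = 113,400 / 250 = 453.600 cases/day
Demand during lead time = 453.600 × 2 = 907.20
Reorder point = 907.20 + 226 = 1,133.20 → round up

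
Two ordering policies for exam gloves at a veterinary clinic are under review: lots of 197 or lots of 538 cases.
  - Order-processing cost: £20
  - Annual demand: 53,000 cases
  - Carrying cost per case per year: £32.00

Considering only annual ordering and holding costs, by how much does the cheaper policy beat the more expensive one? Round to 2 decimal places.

£2,045.55

Annual cost at Q: ordering D·S/Q plus holding Q·H/2.
TC(197) = (53,000/197)×20 + (197/2)×32 = £8,532.71
TC(538) = (53,000/538)×20 + (538/2)×32 = £10,578.26
Cheaper: Q = 197.  Difference = £2,045.55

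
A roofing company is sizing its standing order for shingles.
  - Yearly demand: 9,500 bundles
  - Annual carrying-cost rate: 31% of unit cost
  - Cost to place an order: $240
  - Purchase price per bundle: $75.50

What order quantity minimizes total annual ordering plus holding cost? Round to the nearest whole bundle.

441 bundles

H = i·C = 0.31 × $75.5 = $23.4050 per bundle-year
2DS/H = 2·9,500·240/23.405 = 194,830.16
EOQ = √194,830.16 ≈ 441.40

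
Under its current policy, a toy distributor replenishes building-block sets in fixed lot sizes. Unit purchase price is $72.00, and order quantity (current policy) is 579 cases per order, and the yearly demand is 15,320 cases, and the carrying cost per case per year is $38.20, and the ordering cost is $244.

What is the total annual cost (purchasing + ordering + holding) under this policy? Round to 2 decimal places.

$1,120,555.00

Annual ordering cost = (D/Q)·S = (15,320/579) × 244 = $6,456.10
Annual holding cost  = (Q/2)·H = (579/2) × 38.2 = $11,058.90
Purchase cost = D·C = 15,320 × 72 = $1,103,040.00
Total = $6,456.10 + $11,058.90 + $1,103,040.00 = $1,120,555.00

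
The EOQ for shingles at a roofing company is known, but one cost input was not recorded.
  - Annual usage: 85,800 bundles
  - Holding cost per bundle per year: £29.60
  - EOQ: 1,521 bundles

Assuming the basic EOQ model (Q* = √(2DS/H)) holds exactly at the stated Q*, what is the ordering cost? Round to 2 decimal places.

£399.06

EOQ relation: Q² = 2DS/H, so rearrange for the unknown.
S = Q²H / (2D) = 1,521² × 29.6 / (2 × 85,800) = 399.0551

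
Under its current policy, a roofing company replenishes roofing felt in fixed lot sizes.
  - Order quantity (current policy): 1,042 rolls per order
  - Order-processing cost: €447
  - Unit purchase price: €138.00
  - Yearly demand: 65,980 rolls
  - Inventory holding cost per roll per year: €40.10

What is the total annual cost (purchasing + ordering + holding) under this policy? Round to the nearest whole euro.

€9,154,436

Annual ordering cost = (D/Q)·S = (65,980/1,042) × 447 = €28,304.28
Annual holding cost  = (Q/2)·H = (1,042/2) × 40.1 = €20,892.10
Purchase cost = D·C = 65,980 × 138 = €9,105,240.00
Total = €28,304.28 + €20,892.10 + €9,105,240.00 = €9,154,436.38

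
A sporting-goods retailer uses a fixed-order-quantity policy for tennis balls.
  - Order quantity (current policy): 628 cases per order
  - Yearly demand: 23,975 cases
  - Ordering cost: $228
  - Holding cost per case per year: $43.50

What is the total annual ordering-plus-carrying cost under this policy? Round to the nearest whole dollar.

$22,363

Annual ordering cost = (D/Q)·S = (23,975/628) × 228 = $8,704.30
Annual holding cost  = (Q/2)·H = (628/2) × 43.5 = $13,659.00
Total = $8,704.30 + $13,659.00 = $22,363.30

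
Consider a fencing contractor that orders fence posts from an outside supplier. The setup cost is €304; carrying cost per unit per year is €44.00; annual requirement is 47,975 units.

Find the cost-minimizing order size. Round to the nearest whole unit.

2DS/H = 2·47,975·304/44 = 662,927.27
EOQ = √662,927.27 ≈ 814.20

814 units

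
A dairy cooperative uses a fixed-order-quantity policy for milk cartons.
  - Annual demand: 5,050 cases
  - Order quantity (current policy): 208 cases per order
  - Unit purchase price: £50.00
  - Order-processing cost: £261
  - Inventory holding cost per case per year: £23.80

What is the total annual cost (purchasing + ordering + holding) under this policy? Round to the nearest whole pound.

Ordering: D/Q × S = 5,050/208 × £261 = £6,336.78
Holding:  Q/2 × H = 208/2 × £23.8 = £2,475.20
Purchase cost = D·C = 5,050 × 50 = £252,500.00
Total = £6,336.78 + £2,475.20 + £252,500.00 = £261,311.98

£261,312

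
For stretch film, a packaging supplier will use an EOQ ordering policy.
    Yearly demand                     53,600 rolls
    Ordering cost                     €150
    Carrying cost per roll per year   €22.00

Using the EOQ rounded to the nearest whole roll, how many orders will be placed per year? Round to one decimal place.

Optimal lot size Q* = (2 × 53,600 × €150 / €22)^½ ≈ 854.93 → Q = 855
N = D/Q = 53,600/855 ≈ 62.690 orders/yr

62.7 orders per year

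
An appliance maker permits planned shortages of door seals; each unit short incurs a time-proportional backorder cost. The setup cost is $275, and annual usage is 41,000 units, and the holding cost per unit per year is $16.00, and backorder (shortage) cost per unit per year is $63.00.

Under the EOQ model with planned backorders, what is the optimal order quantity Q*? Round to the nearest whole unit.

Q* = √(2DS/H) · √((H + b)/b)
   = √(2 × 41,000 × 275 / 16) · √((16 + 63) / 63)
   = 1,187.171 × 1.1198 ≈ 1,329.40

1,329 units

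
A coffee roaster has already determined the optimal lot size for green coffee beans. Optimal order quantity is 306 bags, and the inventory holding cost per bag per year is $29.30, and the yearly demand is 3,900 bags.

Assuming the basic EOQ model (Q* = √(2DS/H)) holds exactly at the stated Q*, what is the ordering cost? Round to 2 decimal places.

Since Q* = (2DS/H)^½, squaring gives Q*²·H = 2DS.
S = Q²H / (2D) = 306² × 29.3 / (2 × 3,900) = 351.7352

$351.74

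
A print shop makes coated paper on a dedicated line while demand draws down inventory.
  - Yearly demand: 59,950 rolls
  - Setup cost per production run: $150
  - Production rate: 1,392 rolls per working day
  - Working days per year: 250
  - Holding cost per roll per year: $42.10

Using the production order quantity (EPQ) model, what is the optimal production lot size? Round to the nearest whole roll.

Daily demand d = 59,950/250 = 239.800; p = 1392; 1 − d/p = 0.82773
EPQ = √(2DS / (H(1 − d/p)))
    = √(2 × 59,950 × 150 / (42.1 × 0.82773)) ≈ 718.41

718 rolls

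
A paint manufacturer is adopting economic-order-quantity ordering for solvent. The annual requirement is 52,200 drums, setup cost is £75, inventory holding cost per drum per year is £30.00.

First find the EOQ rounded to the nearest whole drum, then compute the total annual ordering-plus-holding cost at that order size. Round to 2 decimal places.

2DS/H = 2·52,200·75/30 = 261,000.00
EOQ = √261,000.00 ≈ 510.88 → Q = 511 drums
Orders/yr = 52,200/511 = 102.153; ordering cost = 102.153 × £75 = £7,661.45
Average inventory = 511/2 = 255.5; holding cost = 255.5 × £30 = £7,665.00
Total = £7,661.45 + £7,665.00 = £15,326.45

£15,326.45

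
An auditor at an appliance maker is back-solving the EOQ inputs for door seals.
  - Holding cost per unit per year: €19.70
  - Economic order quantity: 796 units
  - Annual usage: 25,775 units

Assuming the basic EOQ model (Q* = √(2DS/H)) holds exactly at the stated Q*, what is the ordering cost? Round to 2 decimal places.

€242.14

EOQ relation: Q² = 2DS/H, so rearrange for the unknown.
S = Q²H / (2D) = 796² × 19.7 / (2 × 25,775) = 242.1384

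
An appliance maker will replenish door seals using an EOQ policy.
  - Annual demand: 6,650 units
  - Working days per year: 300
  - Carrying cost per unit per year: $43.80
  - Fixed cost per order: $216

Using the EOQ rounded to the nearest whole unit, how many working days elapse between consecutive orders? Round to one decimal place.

Q* = √(2·D·S / H) = √(2·6,650·216 / 43.8) = √65,589.0 ≈ 256.10 → Q = 256 units
T = Q/D × 300 days = 256/6,650 × 300 = 11.549 days

11.5 days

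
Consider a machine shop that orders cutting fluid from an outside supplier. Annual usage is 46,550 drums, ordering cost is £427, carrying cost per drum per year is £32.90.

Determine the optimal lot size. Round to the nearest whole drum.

1,099 drums

Optimal lot size Q* = (2 × 46,550 × £427 / £32.9)^½ ≈ 1,099.24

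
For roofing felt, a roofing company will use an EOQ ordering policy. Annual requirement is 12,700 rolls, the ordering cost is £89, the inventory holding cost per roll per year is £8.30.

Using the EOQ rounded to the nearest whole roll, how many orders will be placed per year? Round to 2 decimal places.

24.33 orders per year

Q* = √(2·D·S / H) = √(2·12,700·89 / 8.3) = √272,361.4 ≈ 521.88 → Q = 522
N = D/Q = 12,700/522 ≈ 24.330 orders/yr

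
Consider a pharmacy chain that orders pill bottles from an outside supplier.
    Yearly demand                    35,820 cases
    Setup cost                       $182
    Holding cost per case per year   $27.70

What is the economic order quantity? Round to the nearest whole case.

686 cases

EOQ = √(2DS/H) = √(2 × 35,820 × 182 / 27.7)
    = √(470,703.25) ≈ 686.08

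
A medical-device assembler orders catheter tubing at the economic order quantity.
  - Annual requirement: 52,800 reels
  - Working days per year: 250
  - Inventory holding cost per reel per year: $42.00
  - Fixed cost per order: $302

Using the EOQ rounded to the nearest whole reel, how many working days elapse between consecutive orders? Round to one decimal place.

2DS/H = 2·52,800·302/42 = 759,314.29
EOQ = √759,314.29 ≈ 871.39 → Q = 871 reels
Cycle time = (working days × Q)/D = (250 × 871) / 52,800 = 4.124 days

4.1 days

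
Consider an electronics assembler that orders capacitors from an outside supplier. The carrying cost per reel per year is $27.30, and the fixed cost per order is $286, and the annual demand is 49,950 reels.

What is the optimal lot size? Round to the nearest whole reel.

1,023 reels

Q* = √(2·D·S / H) = √(2·49,950·286 / 27.3) = √1,046,571.4 ≈ 1,023.02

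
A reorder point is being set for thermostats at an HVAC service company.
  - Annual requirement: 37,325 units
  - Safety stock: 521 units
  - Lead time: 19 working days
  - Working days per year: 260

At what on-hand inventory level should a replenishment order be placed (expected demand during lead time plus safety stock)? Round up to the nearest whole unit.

3,249 units

Daily demand d = 37,325 / 260 = 143.558 units/day
Demand during lead time = 143.558 × 19 = 2,727.60
Reorder point = 2,727.60 + 521 = 3,248.60 → round up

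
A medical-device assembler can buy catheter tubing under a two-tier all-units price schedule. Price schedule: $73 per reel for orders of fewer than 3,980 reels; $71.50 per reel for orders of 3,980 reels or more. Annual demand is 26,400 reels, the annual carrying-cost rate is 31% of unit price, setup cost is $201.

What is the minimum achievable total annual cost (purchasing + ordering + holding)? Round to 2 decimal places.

H₁ = 31%×$73 = $22.6300;  H₂ = 31%×$71.50 = $22.1650
EOQ₁ = √(2×26,400×201/22.6300) = 684.81  (< 3,980, feasible at tier 1)
EOQ₂ = √(2×26,400×201/22.1650) = 691.96  (< 3,980 → use Q = 3,980 at tier-2 price)
TC(tier 1 (EOQ₁), Q≈684.8) = $1,942,697.34
TC(tier 2, Q≈3,980.0) = $1,933,041.62
Minimum at tier 2: $1,933,041.62

$1,933,041.62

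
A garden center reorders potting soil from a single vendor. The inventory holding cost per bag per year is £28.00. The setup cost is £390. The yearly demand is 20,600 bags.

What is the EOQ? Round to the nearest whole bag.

2DS/H = 2·20,600·390/28 = 573,857.14
EOQ = √573,857.14 ≈ 757.53

758 bags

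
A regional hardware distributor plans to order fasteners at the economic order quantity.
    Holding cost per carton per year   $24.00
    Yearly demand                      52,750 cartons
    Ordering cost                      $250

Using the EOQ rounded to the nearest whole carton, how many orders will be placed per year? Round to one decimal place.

Q* = √(2·D·S / H) = √(2·52,750·250 / 24) = √1,098,958.3 ≈ 1,048.31 → Q = 1,048
Orders per year = D/Q = 52,750 / 1,048 = 50.334

50.3 orders per year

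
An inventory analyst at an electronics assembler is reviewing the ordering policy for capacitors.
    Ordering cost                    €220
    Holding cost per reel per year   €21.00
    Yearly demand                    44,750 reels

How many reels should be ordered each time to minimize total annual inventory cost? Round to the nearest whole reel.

Q* = √(2·D·S / H) = √(2·44,750·220 / 21) = √937,619.0 ≈ 968.31

968 reels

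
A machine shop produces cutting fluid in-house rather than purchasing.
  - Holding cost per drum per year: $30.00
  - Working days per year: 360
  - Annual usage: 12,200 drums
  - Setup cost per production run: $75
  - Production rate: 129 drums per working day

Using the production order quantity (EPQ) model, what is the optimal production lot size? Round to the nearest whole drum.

288 drums

Daily demand d = 12,200/360 = 33.889; p = 129; 1 − d/p = 0.73730
EPQ = √(2DS / (H(1 − d/p)))
    = √(2 × 12,200 × 75 / (30 × 0.73730)) ≈ 287.64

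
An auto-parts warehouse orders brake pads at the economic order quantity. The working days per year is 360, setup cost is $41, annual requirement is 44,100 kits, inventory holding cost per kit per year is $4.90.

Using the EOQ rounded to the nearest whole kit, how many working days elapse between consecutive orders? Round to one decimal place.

7.0 days

2DS/H = 2·44,100·41/4.9 = 738,000.00
EOQ = √738,000.00 ≈ 859.07 → Q = 859 kits
Days between orders = 360 / (D/Q) = 360 / 51.339 ≈ 7.012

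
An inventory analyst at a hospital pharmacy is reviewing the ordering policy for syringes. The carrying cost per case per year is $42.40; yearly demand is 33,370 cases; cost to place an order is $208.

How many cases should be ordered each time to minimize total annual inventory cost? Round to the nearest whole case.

572 cases

Q* = √(2·D·S / H) = √(2·33,370·208 / 42.4) = √327,403.8 ≈ 572.19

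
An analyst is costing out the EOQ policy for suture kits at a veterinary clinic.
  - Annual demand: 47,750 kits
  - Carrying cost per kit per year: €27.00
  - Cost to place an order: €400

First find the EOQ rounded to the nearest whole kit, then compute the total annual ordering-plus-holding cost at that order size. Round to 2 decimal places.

Q* = √(2·D·S / H) = √(2·47,750·400 / 27) = √1,414,814.8 ≈ 1,189.46 → Q = 1,189 kits
Orders/yr = 47,750/1,189 = 40.160; ordering cost = 40.160 × €400 = €16,063.92
Average inventory = 1,189/2 = 594.5; holding cost = 594.5 × €27 = €16,051.50
Total = €16,063.92 + €16,051.50 = €32,115.42

€32,115.42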